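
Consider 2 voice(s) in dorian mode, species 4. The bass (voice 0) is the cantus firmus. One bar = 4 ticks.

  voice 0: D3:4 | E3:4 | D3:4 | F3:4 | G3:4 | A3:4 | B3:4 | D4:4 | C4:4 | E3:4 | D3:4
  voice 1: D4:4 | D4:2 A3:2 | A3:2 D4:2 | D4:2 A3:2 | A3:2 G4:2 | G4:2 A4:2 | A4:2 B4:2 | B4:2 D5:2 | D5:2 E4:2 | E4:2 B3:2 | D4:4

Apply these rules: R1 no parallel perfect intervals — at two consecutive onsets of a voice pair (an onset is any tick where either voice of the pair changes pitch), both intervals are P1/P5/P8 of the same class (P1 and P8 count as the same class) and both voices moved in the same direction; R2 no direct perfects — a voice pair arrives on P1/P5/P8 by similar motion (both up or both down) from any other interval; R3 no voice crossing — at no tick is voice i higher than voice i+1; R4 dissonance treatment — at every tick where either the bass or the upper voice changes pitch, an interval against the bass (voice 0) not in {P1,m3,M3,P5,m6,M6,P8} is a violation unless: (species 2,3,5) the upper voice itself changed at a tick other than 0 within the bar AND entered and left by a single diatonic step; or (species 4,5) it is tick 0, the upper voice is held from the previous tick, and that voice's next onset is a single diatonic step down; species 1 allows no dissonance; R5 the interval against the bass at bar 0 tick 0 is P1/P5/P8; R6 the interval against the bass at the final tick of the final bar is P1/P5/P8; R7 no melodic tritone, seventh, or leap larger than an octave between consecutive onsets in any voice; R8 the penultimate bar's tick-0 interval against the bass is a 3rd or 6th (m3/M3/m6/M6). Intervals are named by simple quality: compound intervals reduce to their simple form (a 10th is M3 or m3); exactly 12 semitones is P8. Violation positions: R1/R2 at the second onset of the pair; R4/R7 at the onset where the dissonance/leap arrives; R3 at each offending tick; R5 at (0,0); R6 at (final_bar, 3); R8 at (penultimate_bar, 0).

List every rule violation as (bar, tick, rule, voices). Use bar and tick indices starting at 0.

bar 0: v0=D3 v1=D4 downbeat P8
bar 1: v0=E3 v1=D4 downbeat m7
bar 2: v0=D3 v1=A3 downbeat P5
bar 3: v0=F3 v1=D4 downbeat M6
bar 4: v0=G3 v1=A3 downbeat M2
bar 5: v0=A3 v1=G4 downbeat m7
bar 6: v0=B3 v1=A4 downbeat m7
bar 7: v0=D4 v1=B4 downbeat M6
bar 8: v0=C4 v1=D5 downbeat M2
bar 9: v0=E3 v1=E4 downbeat P8
bar 10: v0=D3 v1=D4 downbeat P8
  -> R4 @ bar 1 tick 0 v(0, 1): E3/D4 m7 untreated
  -> R4 @ bar 1 tick 2 v(0, 1): E3/A3 P4 untreated
  -> R4 @ bar 4 tick 0 v(0, 1): G3/A3 M2 untreated
  -> R7 @ bar 4 tick 2 v(1,): A3->G4 leap 10st
  -> R4 @ bar 5 tick 0 v(0, 1): A3/G4 m7 untreated
  -> R4 @ bar 6 tick 0 v(0, 1): B3/A4 m7 untreated
  -> R4 @ bar 8 tick 0 v(0, 1): C4/D5 M2 untreated
  -> R7 @ bar 8 tick 2 v(1,): D5->E4 leap 10st
  -> R8 @ bar 9 tick 0 v(0, 1): penult P8 not 3rd/6th

(1, 0, R4, (0, 1))
(1, 2, R4, (0, 1))
(4, 0, R4, (0, 1))
(4, 2, R7, (1,))
(5, 0, R4, (0, 1))
(6, 0, R4, (0, 1))
(8, 0, R4, (0, 1))
(8, 2, R7, (1,))
(9, 0, R8, (0, 1))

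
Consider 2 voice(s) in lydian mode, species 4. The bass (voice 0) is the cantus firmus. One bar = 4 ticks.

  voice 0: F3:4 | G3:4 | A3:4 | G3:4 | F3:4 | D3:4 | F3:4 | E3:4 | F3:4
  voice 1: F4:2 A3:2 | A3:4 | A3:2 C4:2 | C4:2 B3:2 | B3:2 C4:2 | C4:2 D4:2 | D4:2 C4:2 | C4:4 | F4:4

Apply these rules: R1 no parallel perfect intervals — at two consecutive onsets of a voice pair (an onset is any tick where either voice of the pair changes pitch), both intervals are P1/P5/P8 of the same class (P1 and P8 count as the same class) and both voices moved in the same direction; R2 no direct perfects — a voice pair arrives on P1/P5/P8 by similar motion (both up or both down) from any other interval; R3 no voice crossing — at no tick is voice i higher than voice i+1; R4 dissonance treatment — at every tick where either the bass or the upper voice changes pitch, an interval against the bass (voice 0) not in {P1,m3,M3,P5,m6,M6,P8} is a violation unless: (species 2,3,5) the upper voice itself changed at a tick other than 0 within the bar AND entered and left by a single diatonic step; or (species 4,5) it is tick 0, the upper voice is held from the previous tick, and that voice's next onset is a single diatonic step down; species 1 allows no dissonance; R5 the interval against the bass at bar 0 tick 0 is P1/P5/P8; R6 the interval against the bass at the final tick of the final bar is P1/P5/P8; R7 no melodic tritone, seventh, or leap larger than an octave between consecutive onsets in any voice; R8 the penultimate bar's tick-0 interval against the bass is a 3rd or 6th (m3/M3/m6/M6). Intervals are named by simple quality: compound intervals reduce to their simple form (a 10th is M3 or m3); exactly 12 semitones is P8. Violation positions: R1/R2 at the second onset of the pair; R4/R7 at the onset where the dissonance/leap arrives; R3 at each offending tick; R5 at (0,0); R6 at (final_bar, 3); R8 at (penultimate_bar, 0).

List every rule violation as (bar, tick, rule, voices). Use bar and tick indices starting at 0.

(1, 0, R4, (0, 1))
(4, 0, R4, (0, 1))
(5, 0, R4, (0, 1))
(8, 0, R2, (0, 1))

bar 0: v0=F3 v1=F4 downbeat P8
bar 1: v0=G3 v1=A3 downbeat M2
bar 2: v0=A3 v1=A3 downbeat P1
bar 3: v0=G3 v1=C4 downbeat P4
bar 4: v0=F3 v1=B3 downbeat TT
bar 5: v0=D3 v1=C4 downbeat m7
bar 6: v0=F3 v1=D4 downbeat M6
bar 7: v0=E3 v1=C4 downbeat m6
bar 8: v0=F3 v1=F4 downbeat P8
  -> R4 @ bar 1 tick 0 v(0, 1): G3/A3 M2 untreated
  -> R4 @ bar 4 tick 0 v(0, 1): F3/B3 TT untreated
  -> R4 @ bar 5 tick 0 v(0, 1): D3/C4 m7 untreated
  -> R2 @ bar 8 tick 0 v(0, 1): E3/C4 m6 -> F3/F4 P8 similar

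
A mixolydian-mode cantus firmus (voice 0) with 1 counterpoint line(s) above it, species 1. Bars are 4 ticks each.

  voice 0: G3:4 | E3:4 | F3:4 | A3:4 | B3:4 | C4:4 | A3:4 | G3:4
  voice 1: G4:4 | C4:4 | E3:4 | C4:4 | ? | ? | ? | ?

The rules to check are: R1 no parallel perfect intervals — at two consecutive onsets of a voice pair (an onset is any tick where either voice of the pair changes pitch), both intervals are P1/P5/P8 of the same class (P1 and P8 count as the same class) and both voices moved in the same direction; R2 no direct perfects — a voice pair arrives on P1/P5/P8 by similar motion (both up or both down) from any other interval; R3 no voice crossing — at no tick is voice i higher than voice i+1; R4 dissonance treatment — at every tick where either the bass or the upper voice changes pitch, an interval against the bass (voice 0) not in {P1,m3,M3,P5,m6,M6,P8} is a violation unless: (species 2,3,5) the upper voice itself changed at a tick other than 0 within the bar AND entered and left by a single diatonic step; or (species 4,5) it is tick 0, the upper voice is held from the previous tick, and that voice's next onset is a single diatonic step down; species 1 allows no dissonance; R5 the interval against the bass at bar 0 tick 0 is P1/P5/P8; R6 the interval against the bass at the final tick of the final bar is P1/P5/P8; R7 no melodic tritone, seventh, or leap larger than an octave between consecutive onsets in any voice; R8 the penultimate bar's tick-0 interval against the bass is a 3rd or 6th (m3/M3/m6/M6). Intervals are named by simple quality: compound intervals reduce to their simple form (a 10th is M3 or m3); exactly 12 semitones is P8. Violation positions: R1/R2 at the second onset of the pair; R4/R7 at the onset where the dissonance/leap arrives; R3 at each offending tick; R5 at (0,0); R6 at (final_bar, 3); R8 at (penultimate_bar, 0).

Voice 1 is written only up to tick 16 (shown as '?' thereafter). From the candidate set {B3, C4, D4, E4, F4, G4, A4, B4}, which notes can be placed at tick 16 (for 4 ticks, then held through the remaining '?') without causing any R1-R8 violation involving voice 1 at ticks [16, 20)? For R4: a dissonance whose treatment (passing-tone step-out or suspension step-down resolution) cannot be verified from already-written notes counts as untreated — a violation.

{B3, D4, G4}

B3: legal
C4: violates R4
D4: legal
E4: violates R4
F4: violates R4
G4: legal
A4: violates R4
B4: violates R2,R7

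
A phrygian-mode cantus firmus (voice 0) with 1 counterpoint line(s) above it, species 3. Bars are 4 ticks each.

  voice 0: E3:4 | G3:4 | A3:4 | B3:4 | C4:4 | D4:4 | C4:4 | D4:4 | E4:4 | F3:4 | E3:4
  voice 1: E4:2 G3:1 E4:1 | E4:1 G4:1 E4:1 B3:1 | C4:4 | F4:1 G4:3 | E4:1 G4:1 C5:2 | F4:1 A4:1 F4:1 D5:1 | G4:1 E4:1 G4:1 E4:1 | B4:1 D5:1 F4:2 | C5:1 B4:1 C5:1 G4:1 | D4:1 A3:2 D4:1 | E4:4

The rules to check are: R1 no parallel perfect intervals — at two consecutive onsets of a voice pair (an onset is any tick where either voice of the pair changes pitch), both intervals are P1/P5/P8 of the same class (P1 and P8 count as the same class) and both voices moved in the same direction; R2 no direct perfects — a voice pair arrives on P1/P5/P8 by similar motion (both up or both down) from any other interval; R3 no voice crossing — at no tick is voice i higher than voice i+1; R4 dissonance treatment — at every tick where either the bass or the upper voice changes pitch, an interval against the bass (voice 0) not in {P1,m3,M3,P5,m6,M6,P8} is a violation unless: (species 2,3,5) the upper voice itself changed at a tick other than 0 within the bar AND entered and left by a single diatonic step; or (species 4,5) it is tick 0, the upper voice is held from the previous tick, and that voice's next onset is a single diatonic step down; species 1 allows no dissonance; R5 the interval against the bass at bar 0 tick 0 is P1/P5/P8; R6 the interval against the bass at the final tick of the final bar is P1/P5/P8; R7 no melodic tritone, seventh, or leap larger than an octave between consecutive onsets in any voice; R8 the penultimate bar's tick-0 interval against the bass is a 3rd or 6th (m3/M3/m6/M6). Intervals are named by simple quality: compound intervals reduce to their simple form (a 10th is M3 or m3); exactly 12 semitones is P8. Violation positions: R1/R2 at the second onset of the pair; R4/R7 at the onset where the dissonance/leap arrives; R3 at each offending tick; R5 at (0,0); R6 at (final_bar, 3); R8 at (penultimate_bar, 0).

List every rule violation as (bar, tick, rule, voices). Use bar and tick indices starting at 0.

bar 0: v0=E3 v1=E4 downbeat P8
bar 1: v0=G3 v1=E4 downbeat M6
bar 2: v0=A3 v1=C4 downbeat m3
bar 3: v0=B3 v1=F4 downbeat TT
bar 4: v0=C4 v1=E4 downbeat M3
bar 5: v0=D4 v1=F4 downbeat m3
bar 6: v0=C4 v1=G4 downbeat P5
bar 7: v0=D4 v1=B4 downbeat M6
bar 8: v0=E4 v1=C5 downbeat m6
bar 9: v0=F3 v1=D4 downbeat M6
bar 10: v0=E3 v1=E4 downbeat P8
  -> R4 @ bar 3 tick 0 v(0, 1): B3/F4 TT untreated
  -> R2 @ bar 6 tick 0 v(0, 1): D4/D5 P8 -> C4/G4 P5 similar
  -> R7 @ bar 9 tick 0 v(0,): E4->F3 leap 11st

(3, 0, R4, (0, 1))
(6, 0, R2, (0, 1))
(9, 0, R7, (0,))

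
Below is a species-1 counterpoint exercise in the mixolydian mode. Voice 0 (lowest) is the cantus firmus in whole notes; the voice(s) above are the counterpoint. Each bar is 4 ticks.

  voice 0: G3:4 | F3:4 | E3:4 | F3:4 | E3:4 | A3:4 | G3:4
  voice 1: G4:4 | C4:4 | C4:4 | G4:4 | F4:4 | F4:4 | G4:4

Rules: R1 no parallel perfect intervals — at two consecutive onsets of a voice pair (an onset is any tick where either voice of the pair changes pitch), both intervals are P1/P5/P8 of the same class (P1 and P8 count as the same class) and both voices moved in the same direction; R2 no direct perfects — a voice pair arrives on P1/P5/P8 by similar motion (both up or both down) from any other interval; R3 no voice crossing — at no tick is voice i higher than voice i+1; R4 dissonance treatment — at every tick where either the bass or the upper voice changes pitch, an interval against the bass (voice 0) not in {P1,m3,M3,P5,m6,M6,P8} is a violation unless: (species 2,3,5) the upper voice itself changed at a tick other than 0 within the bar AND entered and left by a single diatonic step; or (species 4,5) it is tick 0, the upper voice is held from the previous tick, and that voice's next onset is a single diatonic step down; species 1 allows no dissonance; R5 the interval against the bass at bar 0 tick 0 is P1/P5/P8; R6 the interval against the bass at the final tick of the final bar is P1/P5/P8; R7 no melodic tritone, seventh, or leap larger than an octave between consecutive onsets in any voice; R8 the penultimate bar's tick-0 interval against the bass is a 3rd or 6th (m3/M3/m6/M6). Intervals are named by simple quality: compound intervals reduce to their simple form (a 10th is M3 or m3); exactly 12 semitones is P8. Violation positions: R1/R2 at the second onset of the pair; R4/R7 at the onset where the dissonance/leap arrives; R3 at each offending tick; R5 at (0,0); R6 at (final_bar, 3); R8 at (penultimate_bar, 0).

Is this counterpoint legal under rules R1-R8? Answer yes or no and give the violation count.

No (3 violations)

bar 0: v0=G3 v1=G4 (P8)
bar 1: v0=F3 v1=C4 (P5)
bar 2: v0=E3 v1=C4 (m6)
bar 3: v0=F3 v1=G4 (M2)
bar 4: v0=E3 v1=F4 (m2)
bar 5: v0=A3 v1=F4 (m6)
bar 6: v0=G3 v1=G4 (P8)
  R2 @ bar1.0: G3/G4 P8 -> F3/C4 P5 similar
  R4 @ bar3.0: F3/G4 M2 untreated
  R4 @ bar4.0: E3/F4 m2 untreated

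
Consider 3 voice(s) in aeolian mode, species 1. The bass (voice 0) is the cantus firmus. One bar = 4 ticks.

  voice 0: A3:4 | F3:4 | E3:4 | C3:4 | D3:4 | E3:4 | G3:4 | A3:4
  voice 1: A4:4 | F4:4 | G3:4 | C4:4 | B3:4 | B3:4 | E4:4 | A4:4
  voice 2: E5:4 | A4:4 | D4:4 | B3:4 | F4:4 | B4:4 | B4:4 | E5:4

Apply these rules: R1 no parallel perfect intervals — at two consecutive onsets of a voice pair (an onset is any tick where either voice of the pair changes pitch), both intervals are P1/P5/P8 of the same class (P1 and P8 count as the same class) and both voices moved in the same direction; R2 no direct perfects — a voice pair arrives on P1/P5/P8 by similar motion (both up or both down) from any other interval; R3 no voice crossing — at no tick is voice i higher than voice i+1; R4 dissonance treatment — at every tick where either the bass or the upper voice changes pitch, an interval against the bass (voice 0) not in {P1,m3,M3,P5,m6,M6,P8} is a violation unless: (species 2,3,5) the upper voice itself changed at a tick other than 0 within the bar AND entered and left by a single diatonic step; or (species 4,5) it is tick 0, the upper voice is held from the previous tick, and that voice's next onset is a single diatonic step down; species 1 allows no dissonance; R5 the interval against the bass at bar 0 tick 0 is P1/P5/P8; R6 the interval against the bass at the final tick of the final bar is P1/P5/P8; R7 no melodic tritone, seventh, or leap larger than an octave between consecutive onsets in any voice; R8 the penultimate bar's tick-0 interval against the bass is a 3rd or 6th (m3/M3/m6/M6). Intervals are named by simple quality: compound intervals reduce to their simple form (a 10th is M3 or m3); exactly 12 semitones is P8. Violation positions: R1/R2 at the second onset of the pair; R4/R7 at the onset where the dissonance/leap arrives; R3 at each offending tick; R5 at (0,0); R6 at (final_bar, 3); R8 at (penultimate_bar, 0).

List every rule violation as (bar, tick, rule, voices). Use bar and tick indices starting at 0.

(1, 0, R1, (0, 1))
(2, 0, R2, (1, 2))
(2, 0, R4, (0, 2))
(2, 0, R7, (1,))
(3, 0, R3, (1, 2))
(3, 0, R4, (0, 2))
(3, 1, R3, (1, 2))
(3, 2, R3, (1, 2))
(3, 3, R3, (1, 2))
(4, 0, R7, (2,))
(5, 0, R2, (0, 2))
(5, 0, R7, (2,))
(7, 0, R1, (1, 2))
(7, 0, R2, (0, 1))
(7, 0, R2, (0, 2))

bar 0: v0=A3 v1=A4 v2=E5 downbeat P5
bar 1: v0=F3 v1=F4 v2=A4 downbeat M3
bar 2: v0=E3 v1=G3 v2=D4 downbeat m7
bar 3: v0=C3 v1=C4 v2=B3 downbeat M7
bar 4: v0=D3 v1=B3 v2=F4 downbeat m3
bar 5: v0=E3 v1=B3 v2=B4 downbeat P5
bar 6: v0=G3 v1=E4 v2=B4 downbeat M3
bar 7: v0=A3 v1=A4 v2=E5 downbeat P5
  -> R1 @ bar 1 tick 0 v(0, 1): A3/A4 P8 -> F3/F4 P8 similar
  -> R2 @ bar 2 tick 0 v(1, 2): F4/A4 M3 -> G3/D4 P5 similar
  -> R4 @ bar 2 tick 0 v(0, 2): E3/D4 m7 untreated
  -> R7 @ bar 2 tick 0 v(1,): F4->G3 leap 10st
  -> R3 @ bar 3 tick 0 v(1, 2): C4 above B3
  -> R4 @ bar 3 tick 0 v(0, 2): C3/B3 M7 untreated
  -> R3 @ bar 3 tick 1 v(1, 2): C4 above B3
  -> R3 @ bar 3 tick 2 v(1, 2): C4 above B3
  -> R3 @ bar 3 tick 3 v(1, 2): C4 above B3
  -> R7 @ bar 4 tick 0 v(2,): B3->F4 leap 6st
  -> R2 @ bar 5 tick 0 v(0, 2): D3/F4 m3 -> E3/B4 P5 similar
  -> R7 @ bar 5 tick 0 v(2,): F4->B4 leap 6st
  -> R1 @ bar 7 tick 0 v(1, 2): E4/B4 P5 -> A4/E5 P5 similar
  -> R2 @ bar 7 tick 0 v(0, 1): G3/E4 M6 -> A3/A4 P8 similar
  -> R2 @ bar 7 tick 0 v(0, 2): G3/B4 M3 -> A3/E5 P5 similar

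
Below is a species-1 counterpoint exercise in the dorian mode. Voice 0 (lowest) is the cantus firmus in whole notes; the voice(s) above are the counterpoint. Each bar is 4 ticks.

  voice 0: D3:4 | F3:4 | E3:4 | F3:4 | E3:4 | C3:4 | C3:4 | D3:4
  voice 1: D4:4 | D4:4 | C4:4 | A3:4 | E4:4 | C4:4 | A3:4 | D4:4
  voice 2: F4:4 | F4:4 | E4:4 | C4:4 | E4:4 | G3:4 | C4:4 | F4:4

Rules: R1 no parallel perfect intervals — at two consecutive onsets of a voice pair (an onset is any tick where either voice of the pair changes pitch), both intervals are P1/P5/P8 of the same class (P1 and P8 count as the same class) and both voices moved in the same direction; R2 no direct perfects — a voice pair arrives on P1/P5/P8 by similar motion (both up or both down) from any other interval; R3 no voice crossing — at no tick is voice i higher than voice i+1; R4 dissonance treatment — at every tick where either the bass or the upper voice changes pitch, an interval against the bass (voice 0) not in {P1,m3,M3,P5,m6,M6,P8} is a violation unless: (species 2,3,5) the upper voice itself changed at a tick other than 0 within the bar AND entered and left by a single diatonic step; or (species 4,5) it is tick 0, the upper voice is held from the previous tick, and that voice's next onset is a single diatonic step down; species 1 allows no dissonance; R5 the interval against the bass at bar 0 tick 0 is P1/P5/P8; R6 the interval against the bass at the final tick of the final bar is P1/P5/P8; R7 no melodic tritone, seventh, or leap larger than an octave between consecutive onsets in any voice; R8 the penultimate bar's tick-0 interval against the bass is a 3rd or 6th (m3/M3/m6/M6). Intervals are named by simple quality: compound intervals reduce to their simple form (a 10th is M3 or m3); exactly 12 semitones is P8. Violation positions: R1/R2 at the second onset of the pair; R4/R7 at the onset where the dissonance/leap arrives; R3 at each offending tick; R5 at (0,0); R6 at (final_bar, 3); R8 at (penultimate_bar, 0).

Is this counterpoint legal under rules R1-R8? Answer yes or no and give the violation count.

No (12 violations)

bar 0: v0=D3 v1=D4 v2=F4 (m3)
bar 1: v0=F3 v1=D4 v2=F4 (P8)
bar 2: v0=E3 v1=C4 v2=E4 (P8)
bar 3: v0=F3 v1=A3 v2=C4 (P5)
bar 4: v0=E3 v1=E4 v2=E4 (P8)
bar 5: v0=C3 v1=C4 v2=G3 (P5)
bar 6: v0=C3 v1=A3 v2=C4 (P8)
bar 7: v0=D3 v1=D4 v2=F4 (m3)
  R5 @ bar0.0: opens on m3
  R1 @ bar2.0: F3/F4 P8 -> E3/E4 P8 similar
  R2 @ bar4.0: A3/C4 m3 -> E4/E4 P1 similar
  R1 @ bar5.0: E3/E4 P8 -> C3/C4 P8 similar
  R2 @ bar5.0: E3/E4 P8 -> C3/G3 P5 similar
  R3 @ bar5.0: C4 above G3
  R3 @ bar5.1: C4 above G3
  R3 @ bar5.2: C4 above G3
  R3 @ bar5.3: C4 above G3
  R8 @ bar6.0: penult P8 not 3rd/6th
  R2 @ bar7.0: C3/A3 M6 -> D3/D4 P8 similar
  R6 @ bar7.3: closes on m3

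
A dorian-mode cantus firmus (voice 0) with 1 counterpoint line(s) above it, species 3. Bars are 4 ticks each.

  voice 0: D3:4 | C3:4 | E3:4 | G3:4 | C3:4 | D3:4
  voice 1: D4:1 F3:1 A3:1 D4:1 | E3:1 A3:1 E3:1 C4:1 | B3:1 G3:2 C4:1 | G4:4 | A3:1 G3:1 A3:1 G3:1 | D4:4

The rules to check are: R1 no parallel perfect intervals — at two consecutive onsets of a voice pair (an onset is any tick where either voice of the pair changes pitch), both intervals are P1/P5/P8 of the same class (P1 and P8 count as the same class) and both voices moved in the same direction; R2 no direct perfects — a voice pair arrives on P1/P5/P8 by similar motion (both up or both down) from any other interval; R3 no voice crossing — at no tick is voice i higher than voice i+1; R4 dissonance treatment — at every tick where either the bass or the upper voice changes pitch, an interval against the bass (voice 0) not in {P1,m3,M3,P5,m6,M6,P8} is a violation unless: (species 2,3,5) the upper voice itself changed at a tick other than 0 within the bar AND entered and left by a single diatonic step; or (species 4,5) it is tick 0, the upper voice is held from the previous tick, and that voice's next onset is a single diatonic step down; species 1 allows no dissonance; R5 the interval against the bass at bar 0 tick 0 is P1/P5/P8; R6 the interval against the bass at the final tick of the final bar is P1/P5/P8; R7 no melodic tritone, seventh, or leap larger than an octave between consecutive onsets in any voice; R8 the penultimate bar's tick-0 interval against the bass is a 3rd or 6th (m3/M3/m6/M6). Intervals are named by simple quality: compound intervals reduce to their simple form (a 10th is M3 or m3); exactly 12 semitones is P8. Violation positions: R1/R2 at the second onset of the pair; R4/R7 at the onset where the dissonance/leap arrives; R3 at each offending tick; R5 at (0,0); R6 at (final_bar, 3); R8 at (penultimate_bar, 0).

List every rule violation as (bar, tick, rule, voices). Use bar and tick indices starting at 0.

bar 0: v0=D3 v1=D4 downbeat P8
bar 1: v0=C3 v1=E3 downbeat M3
bar 2: v0=E3 v1=B3 downbeat P5
bar 3: v0=G3 v1=G4 downbeat P8
bar 4: v0=C3 v1=A3 downbeat M6
bar 5: v0=D3 v1=D4 downbeat P8
  -> R7 @ bar 1 tick 0 v(1,): D4->E3 leap 10st
  -> R2 @ bar 3 tick 0 v(0, 1): E3/C4 m6 -> G3/G4 P8 similar
  -> R7 @ bar 4 tick 0 v(1,): G4->A3 leap 10st
  -> R2 @ bar 5 tick 0 v(0, 1): C3/G3 P5 -> D3/D4 P8 similar

(1, 0, R7, (1,))
(3, 0, R2, (0, 1))
(4, 0, R7, (1,))
(5, 0, R2, (0, 1))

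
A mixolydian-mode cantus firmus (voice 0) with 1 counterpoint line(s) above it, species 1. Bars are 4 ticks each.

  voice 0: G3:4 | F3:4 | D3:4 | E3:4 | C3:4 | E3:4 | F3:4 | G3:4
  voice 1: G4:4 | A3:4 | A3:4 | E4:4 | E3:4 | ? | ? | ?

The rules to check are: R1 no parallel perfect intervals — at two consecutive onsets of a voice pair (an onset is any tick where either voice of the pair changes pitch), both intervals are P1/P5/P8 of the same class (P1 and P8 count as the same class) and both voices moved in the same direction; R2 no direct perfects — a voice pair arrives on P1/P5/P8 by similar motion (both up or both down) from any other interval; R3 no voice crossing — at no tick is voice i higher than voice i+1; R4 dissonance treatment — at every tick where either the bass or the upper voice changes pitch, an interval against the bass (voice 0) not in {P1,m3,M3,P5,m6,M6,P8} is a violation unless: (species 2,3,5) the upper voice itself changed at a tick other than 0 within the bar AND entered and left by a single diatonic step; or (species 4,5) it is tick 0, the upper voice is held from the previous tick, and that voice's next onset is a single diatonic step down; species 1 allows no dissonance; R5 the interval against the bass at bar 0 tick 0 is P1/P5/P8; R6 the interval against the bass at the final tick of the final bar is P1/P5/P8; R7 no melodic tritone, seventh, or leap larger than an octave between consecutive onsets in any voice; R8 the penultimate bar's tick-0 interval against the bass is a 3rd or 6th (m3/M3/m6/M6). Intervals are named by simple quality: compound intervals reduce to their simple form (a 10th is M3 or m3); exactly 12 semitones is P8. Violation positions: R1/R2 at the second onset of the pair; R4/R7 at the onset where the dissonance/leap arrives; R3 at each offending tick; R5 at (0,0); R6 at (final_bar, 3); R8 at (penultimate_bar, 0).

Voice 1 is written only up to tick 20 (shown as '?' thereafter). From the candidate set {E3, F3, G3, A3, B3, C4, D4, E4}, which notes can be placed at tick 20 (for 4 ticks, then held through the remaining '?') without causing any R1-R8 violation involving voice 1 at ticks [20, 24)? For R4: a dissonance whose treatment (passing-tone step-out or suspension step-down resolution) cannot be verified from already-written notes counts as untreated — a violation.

E3: legal
F3: violates R4
G3: legal
A3: violates R4
B3: violates R2
C4: legal
D4: violates R4,R7
E4: violates R2

{C4, E3, G3}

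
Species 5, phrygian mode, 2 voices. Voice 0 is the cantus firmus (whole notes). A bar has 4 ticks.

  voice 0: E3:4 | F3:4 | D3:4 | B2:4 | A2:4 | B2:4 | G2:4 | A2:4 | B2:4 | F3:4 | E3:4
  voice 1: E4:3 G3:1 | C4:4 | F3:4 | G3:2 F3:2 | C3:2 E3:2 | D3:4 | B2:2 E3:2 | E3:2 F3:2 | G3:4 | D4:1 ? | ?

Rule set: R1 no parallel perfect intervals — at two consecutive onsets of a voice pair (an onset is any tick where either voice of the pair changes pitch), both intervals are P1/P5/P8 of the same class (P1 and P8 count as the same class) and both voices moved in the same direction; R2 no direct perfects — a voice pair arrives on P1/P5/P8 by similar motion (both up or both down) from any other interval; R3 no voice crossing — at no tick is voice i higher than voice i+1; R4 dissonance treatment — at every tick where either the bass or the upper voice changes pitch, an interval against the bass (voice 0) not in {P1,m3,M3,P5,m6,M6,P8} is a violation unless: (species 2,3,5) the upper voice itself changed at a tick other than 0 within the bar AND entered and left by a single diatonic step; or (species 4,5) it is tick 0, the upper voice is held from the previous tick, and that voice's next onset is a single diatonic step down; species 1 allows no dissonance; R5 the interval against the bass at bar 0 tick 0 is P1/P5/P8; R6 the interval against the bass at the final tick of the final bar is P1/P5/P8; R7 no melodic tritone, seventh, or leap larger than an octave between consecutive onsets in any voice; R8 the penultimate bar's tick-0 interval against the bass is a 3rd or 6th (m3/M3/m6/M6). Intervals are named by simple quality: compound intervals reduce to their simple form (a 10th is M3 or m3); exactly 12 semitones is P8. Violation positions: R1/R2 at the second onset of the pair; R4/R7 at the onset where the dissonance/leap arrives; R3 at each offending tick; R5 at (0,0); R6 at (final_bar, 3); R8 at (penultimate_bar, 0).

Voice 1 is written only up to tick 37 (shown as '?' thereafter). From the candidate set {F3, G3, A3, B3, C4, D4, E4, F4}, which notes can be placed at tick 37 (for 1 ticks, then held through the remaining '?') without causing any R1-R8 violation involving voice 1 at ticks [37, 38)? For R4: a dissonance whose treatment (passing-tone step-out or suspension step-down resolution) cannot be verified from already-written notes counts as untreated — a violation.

F3: legal
G3: violates R4
A3: legal
B3: violates R4
C4: legal
D4: legal
E4: violates R4
F4: legal

{A3, C4, D4, F3, F4}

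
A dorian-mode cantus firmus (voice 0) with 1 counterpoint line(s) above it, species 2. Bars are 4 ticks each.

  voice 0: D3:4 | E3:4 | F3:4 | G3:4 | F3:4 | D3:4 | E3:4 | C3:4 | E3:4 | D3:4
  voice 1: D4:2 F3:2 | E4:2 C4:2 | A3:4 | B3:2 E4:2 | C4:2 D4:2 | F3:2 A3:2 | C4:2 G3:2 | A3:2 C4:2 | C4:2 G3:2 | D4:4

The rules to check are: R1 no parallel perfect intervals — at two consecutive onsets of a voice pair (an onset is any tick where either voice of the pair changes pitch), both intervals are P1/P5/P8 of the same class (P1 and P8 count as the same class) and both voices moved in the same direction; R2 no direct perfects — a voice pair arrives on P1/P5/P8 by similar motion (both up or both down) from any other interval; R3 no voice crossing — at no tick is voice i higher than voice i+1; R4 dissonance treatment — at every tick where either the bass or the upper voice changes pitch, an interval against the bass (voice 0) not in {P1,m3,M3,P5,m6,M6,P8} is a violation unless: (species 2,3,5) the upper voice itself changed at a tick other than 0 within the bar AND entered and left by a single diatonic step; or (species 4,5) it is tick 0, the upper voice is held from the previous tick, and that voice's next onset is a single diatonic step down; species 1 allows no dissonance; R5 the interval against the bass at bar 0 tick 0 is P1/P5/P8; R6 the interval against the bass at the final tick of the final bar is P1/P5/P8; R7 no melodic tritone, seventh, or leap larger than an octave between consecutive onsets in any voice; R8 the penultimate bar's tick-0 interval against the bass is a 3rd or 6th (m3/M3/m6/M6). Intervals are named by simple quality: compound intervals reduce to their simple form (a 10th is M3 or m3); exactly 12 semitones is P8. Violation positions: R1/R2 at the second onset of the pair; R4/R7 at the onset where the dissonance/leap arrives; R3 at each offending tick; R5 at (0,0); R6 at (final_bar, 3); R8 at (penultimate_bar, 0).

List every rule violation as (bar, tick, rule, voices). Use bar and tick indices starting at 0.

(1, 0, R2, (0, 1))
(1, 0, R7, (1,))
(4, 0, R2, (0, 1))

bar 0: v0=D3 v1=D4 downbeat P8
bar 1: v0=E3 v1=E4 downbeat P8
bar 2: v0=F3 v1=A3 downbeat M3
bar 3: v0=G3 v1=B3 downbeat M3
bar 4: v0=F3 v1=C4 downbeat P5
bar 5: v0=D3 v1=F3 downbeat m3
bar 6: v0=E3 v1=C4 downbeat m6
bar 7: v0=C3 v1=A3 downbeat M6
bar 8: v0=E3 v1=C4 downbeat m6
bar 9: v0=D3 v1=D4 downbeat P8
  -> R2 @ bar 1 tick 0 v(0, 1): D3/F3 m3 -> E3/E4 P8 similar
  -> R7 @ bar 1 tick 0 v(1,): F3->E4 leap 11st
  -> R2 @ bar 4 tick 0 v(0, 1): G3/E4 M6 -> F3/C4 P5 similar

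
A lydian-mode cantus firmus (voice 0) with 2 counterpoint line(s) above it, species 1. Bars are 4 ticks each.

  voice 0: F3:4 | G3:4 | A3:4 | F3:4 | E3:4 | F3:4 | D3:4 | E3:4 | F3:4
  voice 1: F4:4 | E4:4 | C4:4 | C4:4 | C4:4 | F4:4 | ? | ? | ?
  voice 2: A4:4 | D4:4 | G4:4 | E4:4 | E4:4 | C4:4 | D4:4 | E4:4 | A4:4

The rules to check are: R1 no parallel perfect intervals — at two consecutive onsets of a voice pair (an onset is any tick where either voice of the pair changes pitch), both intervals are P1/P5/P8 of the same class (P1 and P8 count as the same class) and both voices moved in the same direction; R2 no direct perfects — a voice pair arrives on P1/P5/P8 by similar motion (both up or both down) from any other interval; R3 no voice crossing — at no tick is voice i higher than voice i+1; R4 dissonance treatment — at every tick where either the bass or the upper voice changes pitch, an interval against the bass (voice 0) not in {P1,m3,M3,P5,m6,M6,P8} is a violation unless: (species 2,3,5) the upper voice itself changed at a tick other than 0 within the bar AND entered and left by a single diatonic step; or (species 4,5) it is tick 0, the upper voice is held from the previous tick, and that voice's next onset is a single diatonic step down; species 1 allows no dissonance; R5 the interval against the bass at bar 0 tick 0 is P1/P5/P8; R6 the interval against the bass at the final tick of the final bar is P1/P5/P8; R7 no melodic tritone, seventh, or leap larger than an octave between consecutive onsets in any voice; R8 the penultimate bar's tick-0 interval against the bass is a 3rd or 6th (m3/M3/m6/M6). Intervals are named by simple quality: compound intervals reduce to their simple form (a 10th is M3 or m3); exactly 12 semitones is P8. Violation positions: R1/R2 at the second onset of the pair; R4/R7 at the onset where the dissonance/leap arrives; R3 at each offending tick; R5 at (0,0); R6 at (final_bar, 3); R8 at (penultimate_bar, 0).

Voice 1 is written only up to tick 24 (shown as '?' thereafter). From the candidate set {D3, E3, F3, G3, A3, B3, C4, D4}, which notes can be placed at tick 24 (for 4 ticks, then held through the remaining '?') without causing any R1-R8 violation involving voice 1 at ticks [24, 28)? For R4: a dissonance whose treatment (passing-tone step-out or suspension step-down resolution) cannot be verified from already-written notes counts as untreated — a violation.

D3: violates R1,R7
E3: violates R4,R7
F3: legal
G3: violates R4,R7
A3: violates R2
B3: violates R7
C4: violates R4
D4: violates R1

{F3}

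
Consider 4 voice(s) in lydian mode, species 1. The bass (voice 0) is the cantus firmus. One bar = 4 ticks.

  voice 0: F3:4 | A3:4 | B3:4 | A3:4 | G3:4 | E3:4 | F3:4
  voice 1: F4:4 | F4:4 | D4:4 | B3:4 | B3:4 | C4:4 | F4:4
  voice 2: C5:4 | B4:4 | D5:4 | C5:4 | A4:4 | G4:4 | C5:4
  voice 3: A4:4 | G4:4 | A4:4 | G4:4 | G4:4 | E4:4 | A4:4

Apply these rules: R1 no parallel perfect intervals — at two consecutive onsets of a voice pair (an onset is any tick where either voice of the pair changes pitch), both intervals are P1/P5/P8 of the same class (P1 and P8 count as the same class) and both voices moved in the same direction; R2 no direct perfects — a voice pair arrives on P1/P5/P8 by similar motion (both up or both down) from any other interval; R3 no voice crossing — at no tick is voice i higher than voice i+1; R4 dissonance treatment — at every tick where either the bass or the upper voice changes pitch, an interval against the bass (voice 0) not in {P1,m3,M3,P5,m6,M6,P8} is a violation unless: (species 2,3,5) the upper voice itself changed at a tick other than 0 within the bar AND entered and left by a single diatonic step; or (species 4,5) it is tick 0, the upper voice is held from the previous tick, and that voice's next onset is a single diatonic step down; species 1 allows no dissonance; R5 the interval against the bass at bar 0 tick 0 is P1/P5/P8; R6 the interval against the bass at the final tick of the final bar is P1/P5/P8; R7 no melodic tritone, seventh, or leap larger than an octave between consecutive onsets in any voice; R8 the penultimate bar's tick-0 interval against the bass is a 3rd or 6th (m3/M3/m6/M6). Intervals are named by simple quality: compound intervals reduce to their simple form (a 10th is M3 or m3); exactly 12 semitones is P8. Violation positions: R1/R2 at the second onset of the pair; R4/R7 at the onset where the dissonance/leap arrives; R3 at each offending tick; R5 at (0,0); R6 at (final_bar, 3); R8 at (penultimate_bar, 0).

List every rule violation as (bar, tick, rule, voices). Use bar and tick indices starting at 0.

(0, 0, R3, (2, 3))
(0, 0, R5, (0, 3))
(0, 1, R3, (2, 3))
(0, 2, R3, (2, 3))
(0, 3, R3, (2, 3))
(1, 0, R3, (2, 3))
(1, 0, R4, (0, 2))
(1, 0, R4, (0, 3))
(1, 1, R3, (2, 3))
(1, 2, R3, (2, 3))
(1, 3, R3, (2, 3))
(2, 0, R3, (2, 3))
(2, 0, R4, (0, 3))
(2, 1, R3, (2, 3))
(2, 2, R3, (2, 3))
(2, 3, R3, (2, 3))
(3, 0, R3, (2, 3))
(3, 0, R4, (0, 1))
(3, 0, R4, (0, 3))
(3, 1, R3, (2, 3))
(3, 2, R3, (2, 3))
(3, 3, R3, (2, 3))
(4, 0, R3, (2, 3))
(4, 0, R4, (0, 2))
(4, 1, R3, (2, 3))
(4, 2, R3, (2, 3))
(4, 3, R3, (2, 3))
(5, 0, R1, (0, 3))
(5, 0, R3, (2, 3))
(5, 0, R8, (0, 3))
(5, 1, R3, (2, 3))
(5, 2, R3, (2, 3))
(5, 3, R3, (2, 3))
(6, 0, R1, (1, 2))
(6, 0, R2, (0, 1))
(6, 0, R2, (0, 2))
(6, 0, R3, (2, 3))
(6, 1, R3, (2, 3))
(6, 2, R3, (2, 3))
(6, 3, R3, (2, 3))
(6, 3, R6, (0, 3))

bar 0: v0=F3 v1=F4 v2=C5 v3=A4 downbeat M3
bar 1: v0=A3 v1=F4 v2=B4 v3=G4 downbeat m7
bar 2: v0=B3 v1=D4 v2=D5 v3=A4 downbeat m7
bar 3: v0=A3 v1=B3 v2=C5 v3=G4 downbeat m7
bar 4: v0=G3 v1=B3 v2=A4 v3=G4 downbeat P8
bar 5: v0=E3 v1=C4 v2=G4 v3=E4 downbeat P8
bar 6: v0=F3 v1=F4 v2=C5 v3=A4 downbeat M3
  -> R3 @ bar 0 tick 0 v(2, 3): C5 above A4
  -> R5 @ bar 0 tick 0 v(0, 3): opens on M3
  -> R3 @ bar 0 tick 1 v(2, 3): C5 above A4
  -> R3 @ bar 0 tick 2 v(2, 3): C5 above A4
  -> R3 @ bar 0 tick 3 v(2, 3): C5 above A4
  -> R3 @ bar 1 tick 0 v(2, 3): B4 above G4
  -> R4 @ bar 1 tick 0 v(0, 2): A3/B4 M2 untreated
  -> R4 @ bar 1 tick 0 v(0, 3): A3/G4 m7 untreated
  -> R3 @ bar 1 tick 1 v(2, 3): B4 above G4
  -> R3 @ bar 1 tick 2 v(2, 3): B4 above G4
  -> R3 @ bar 1 tick 3 v(2, 3): B4 above G4
  -> R3 @ bar 2 tick 0 v(2, 3): D5 above A4
  -> R4 @ bar 2 tick 0 v(0, 3): B3/A4 m7 untreated
  -> R3 @ bar 2 tick 1 v(2, 3): D5 above A4
  -> R3 @ bar 2 tick 2 v(2, 3): D5 above A4
  -> R3 @ bar 2 tick 3 v(2, 3): D5 above A4
  -> R3 @ bar 3 tick 0 v(2, 3): C5 above G4
  -> R4 @ bar 3 tick 0 v(0, 1): A3/B3 M2 untreated
  -> R4 @ bar 3 tick 0 v(0, 3): A3/G4 m7 untreated
  -> R3 @ bar 3 tick 1 v(2, 3): C5 above G4
  -> R3 @ bar 3 tick 2 v(2, 3): C5 above G4
  -> R3 @ bar 3 tick 3 v(2, 3): C5 above G4
  -> R3 @ bar 4 tick 0 v(2, 3): A4 above G4
  -> R4 @ bar 4 tick 0 v(0, 2): G3/A4 M2 untreated
  -> R3 @ bar 4 tick 1 v(2, 3): A4 above G4
  -> R3 @ bar 4 tick 2 v(2, 3): A4 above G4
  -> R3 @ bar 4 tick 3 v(2, 3): A4 above G4
  -> R1 @ bar 5 tick 0 v(0, 3): G3/G4 P8 -> E3/E4 P8 similar
  -> R3 @ bar 5 tick 0 v(2, 3): G4 above E4
  -> R8 @ bar 5 tick 0 v(0, 3): penult P8 not 3rd/6th
  -> R3 @ bar 5 tick 1 v(2, 3): G4 above E4
  -> R3 @ bar 5 tick 2 v(2, 3): G4 above E4
  -> R3 @ bar 5 tick 3 v(2, 3): G4 above E4
  -> R1 @ bar 6 tick 0 v(1, 2): C4/G4 P5 -> F4/C5 P5 similar
  -> R2 @ bar 6 tick 0 v(0, 1): E3/C4 m6 -> F3/F4 P8 similar
  -> R2 @ bar 6 tick 0 v(0, 2): E3/G4 m3 -> F3/C5 P5 similar
  -> R3 @ bar 6 tick 0 v(2, 3): C5 above A4
  -> R3 @ bar 6 tick 1 v(2, 3): C5 above A4
  -> R3 @ bar 6 tick 2 v(2, 3): C5 above A4
  -> R3 @ bar 6 tick 3 v(2, 3): C5 above A4
  -> R6 @ bar 6 tick 3 v(0, 3): closes on M3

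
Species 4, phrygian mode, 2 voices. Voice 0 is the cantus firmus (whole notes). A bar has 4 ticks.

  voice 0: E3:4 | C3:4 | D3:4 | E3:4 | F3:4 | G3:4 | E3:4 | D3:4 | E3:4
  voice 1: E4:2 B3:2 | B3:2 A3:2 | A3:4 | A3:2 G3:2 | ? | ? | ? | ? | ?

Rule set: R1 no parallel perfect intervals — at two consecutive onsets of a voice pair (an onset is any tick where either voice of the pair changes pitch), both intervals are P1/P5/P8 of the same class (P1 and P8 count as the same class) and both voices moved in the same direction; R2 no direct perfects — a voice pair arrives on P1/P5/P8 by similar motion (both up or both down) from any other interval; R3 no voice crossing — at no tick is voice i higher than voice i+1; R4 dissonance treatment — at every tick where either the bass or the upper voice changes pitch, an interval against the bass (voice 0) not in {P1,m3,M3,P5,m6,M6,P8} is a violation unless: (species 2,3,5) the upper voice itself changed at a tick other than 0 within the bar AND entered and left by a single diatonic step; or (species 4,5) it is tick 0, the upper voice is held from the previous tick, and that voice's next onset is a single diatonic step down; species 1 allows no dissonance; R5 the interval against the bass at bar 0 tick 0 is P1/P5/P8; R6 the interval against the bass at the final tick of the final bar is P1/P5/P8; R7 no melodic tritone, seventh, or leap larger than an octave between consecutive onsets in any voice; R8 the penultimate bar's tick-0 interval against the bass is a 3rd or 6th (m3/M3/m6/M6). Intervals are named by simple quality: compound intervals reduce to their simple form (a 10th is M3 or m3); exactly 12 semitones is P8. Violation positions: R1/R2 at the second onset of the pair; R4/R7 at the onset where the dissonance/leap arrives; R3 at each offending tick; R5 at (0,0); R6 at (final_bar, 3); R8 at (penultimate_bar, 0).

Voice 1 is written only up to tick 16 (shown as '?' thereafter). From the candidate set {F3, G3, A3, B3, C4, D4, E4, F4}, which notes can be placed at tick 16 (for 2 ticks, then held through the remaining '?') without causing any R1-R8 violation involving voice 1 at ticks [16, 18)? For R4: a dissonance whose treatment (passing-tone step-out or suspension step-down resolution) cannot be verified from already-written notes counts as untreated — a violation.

F3: legal
G3: violates R4
A3: legal
B3: violates R4
C4: violates R2
D4: legal
E4: violates R4
F4: violates R2,R7

{A3, D4, F3}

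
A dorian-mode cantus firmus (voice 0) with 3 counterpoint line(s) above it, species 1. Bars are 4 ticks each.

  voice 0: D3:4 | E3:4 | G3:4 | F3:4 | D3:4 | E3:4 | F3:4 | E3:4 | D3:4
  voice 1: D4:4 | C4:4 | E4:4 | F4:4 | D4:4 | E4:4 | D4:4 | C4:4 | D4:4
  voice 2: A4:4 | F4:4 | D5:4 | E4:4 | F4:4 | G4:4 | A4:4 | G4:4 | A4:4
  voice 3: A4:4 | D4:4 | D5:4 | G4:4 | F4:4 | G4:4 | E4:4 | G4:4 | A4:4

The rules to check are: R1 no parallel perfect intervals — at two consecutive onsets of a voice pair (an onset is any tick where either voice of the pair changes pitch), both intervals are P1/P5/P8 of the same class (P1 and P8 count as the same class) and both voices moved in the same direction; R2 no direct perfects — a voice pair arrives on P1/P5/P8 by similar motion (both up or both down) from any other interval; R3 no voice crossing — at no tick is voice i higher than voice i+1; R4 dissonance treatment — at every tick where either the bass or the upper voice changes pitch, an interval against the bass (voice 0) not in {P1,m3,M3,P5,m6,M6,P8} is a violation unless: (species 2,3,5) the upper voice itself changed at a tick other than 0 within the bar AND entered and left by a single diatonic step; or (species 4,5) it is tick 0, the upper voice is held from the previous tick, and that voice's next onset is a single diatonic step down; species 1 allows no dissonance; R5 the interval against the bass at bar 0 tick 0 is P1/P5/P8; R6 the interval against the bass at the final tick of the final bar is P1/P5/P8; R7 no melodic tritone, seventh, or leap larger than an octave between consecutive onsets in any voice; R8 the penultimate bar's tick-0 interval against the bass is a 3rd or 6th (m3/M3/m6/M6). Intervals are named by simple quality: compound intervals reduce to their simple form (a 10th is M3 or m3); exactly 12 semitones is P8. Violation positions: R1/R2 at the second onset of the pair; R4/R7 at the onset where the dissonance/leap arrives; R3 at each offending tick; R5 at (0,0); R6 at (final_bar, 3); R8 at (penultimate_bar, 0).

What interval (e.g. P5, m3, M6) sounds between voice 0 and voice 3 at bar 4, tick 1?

voice 0=D3 voice 3=F4 -> m3

m3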